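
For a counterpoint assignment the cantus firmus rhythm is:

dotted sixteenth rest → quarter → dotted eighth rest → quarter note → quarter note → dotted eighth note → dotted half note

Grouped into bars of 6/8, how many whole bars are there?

One bar of 6/8 = 24 thirty-second notes.
Working in thirty-second notes: dotted sixteenth rest = 3; quarter = 8; dotted eighth rest = 6; quarter note = 8; quarter note = 8; dotted eighth note = 6; dotted half note = 24.
Adding: 3 + 8 + 6 + 8 + 8 + 6 + 24 = 63.
63 ÷ 24 = 2 complete bars with 15 left over.

2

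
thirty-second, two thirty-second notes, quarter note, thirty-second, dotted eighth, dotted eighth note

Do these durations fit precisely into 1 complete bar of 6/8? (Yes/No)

Yes

One bar of 6/8 = 24 thirty-second notes.
Express everything in thirty-second notes: thirty-second = 1; thirty-second note = 1; thirty-second note = 1; quarter note = 8; thirty-second = 1; dotted eighth = 6; dotted eighth note = 6.
Sum: 1 + 1 + 1 + 8 + 1 + 6 + 6 = 24.
24 equals 24, so the answer is Yes.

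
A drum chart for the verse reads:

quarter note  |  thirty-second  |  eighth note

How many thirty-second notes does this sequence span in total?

Express everything in thirty-second notes: quarter note = 8; thirty-second = 1; eighth note = 4.
Adding: 8 + 1 + 4 = 13 thirty-second notes.

13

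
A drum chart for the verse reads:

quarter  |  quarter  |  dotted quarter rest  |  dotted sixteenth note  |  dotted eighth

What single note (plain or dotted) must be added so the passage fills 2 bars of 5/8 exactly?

dotted sixteenth note

2 bars of 5/8 = 40 thirty-second notes.
Convert each value to thirty-second notes: quarter = 8; quarter = 8; dotted quarter rest = 12; dotted sixteenth note = 3; dotted eighth = 6.
Altogether 8 + 8 + 12 + 3 + 6 = 37.
Remaining: 40 − 37 = 3 thirty-second notes, which is a dotted sixteenth note.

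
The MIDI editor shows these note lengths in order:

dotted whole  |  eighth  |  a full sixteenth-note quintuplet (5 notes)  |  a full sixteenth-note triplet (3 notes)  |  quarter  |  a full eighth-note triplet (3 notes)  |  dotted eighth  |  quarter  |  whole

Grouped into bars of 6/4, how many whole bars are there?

One bar of 6/4 = 24 sixteenth notes.
Each duration in sixteenth notes: dotted whole = 24; eighth = 2; a full sixteenth-note quintuplet (5 notes) (five quintuplet sixteenths span one quarter) = 4; a full sixteenth-note triplet (3 notes) (three triplet sixteenths span one eighth) = 2; quarter = 4; a full eighth-note triplet (3 notes) (three triplet eighths span one quarter) = 4; dotted eighth = 3; quarter = 4; whole = 16.
Adding: 24 + 2 + 4 + 2 + 4 + 4 + 3 + 4 + 16 = 63.
63 ÷ 24 = 2 complete bars with 15 left over.

2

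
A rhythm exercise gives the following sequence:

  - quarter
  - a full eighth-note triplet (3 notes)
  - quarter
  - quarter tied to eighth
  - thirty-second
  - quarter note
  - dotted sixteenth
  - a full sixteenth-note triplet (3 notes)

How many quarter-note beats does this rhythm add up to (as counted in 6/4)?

6.5

One quarter-note beat = 8 thirty-second notes.
Express everything in thirty-second notes: quarter = 8; a full eighth-note triplet (3 notes) (three triplet eighths span one quarter) = 8; quarter = 8; quarter tied to eighth (quarter + eighth) = 12; thirty-second = 1; quarter note = 8; dotted sixteenth = 3; a full sixteenth-note triplet (3 notes) (three triplet sixteenths span one eighth) = 4.
Adding: 8 + 8 + 8 + 12 + 1 + 8 + 3 + 4 = 52.
52 ÷ 8 = 6.5 beats.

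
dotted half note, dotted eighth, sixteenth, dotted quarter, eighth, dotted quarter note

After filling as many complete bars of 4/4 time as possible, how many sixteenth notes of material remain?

14

One bar of 4/4 = 16 sixteenth notes.
Each duration in sixteenth notes: dotted half note = 12; dotted eighth = 3; sixteenth = 1; dotted quarter = 6; eighth = 2; dotted quarter note = 6.
Sum: 12 + 3 + 1 + 6 + 2 + 6 = 30.
30 ÷ 16 = 1 complete bar with 14 sixteenth notes remaining.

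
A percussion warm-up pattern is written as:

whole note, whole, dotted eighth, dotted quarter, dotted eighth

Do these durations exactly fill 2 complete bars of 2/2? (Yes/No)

No

One bar of 2/2 = 16 sixteenth notes, so 2 bars = 32.
Working in sixteenth notes: whole note = 16; whole = 16; dotted eighth = 3; dotted quarter = 6; dotted eighth = 3.
Altogether 16 + 16 + 3 + 6 + 3 = 44.
44 exceeds 32, so the answer is No.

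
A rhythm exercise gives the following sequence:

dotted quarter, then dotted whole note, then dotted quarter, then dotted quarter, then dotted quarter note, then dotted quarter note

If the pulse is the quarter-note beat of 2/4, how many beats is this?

13.5

One quarter-note beat = 2 eighth notes.
In eighth notes: dotted quarter = 3; dotted whole note = 12; dotted quarter = 3; dotted quarter = 3; dotted quarter note = 3; dotted quarter note = 3.
Total: 3 + 12 + 3 + 3 + 3 + 3 = 27.
27 ÷ 2 = 13.5 beats.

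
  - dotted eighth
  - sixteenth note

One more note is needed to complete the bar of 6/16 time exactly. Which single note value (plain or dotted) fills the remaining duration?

eighth note

The bar of 6/16 = 6 sixteenth notes.
In sixteenth notes: dotted eighth = 3; sixteenth note = 1.
Sum: 3 + 1 = 4.
Remaining: 6 − 4 = 2 sixteenth notes, which is a eighth note.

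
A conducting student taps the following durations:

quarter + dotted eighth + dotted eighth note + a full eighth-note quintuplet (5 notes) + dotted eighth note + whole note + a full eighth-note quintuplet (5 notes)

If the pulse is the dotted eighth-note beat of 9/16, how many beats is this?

15

One dotted eighth-note beat = 3 sixteenth notes.
In sixteenth notes: quarter = 4; dotted eighth = 3; dotted eighth note = 3; a full eighth-note quintuplet (5 notes) (five quintuplet eighths span one half) = 8; dotted eighth note = 3; whole note = 16; a full eighth-note quintuplet (5 notes) (five quintuplet eighths span one half) = 8.
Altogether 4 + 3 + 3 + 8 + 3 + 16 + 8 = 45.
45 ÷ 3 = 15 beats.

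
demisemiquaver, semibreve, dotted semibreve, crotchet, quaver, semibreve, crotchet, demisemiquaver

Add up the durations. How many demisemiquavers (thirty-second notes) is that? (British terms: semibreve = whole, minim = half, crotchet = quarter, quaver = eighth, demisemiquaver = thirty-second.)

Express everything in thirty-second notes: demisemiquaver = 1; semibreve = 32; dotted semibreve = 48; crotchet = 8; quaver = 4; semibreve = 32; crotchet = 8; demisemiquaver = 1.
Adding: 1 + 32 + 48 + 8 + 4 + 32 + 8 + 1 = 134 thirty-second notes.

134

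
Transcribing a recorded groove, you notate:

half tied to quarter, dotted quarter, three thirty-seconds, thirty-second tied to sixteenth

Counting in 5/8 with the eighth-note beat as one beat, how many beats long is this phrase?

10.5

One eighth-note beat = 4 thirty-second notes.
Convert each value to thirty-second notes: half tied to quarter (half + quarter) = 24; dotted quarter = 12; thirty-second = 1; thirty-second = 1; thirty-second = 1; thirty-second tied to sixteenth (thirty-second + sixteenth) = 3.
Sum: 24 + 12 + 1 + 1 + 1 + 3 = 42.
42 ÷ 4 = 10.5 beats.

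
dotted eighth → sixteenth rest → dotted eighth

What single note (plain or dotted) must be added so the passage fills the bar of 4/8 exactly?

sixteenth note

The bar of 4/8 = 8 sixteenth notes.
Each duration in sixteenth notes: dotted eighth = 3; sixteenth rest = 1; dotted eighth = 3.
Adding: 3 + 1 + 3 = 7.
Remaining: 8 − 7 = 1 sixteenth note, which is a sixteenth note.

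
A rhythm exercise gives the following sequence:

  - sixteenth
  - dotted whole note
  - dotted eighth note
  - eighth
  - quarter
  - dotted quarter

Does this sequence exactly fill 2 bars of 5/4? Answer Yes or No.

One bar of 5/4 = 20 sixteenth notes, so 2 bars = 40.
Working in sixteenth notes: sixteenth = 1; dotted whole note = 24; dotted eighth note = 3; eighth = 2; quarter = 4; dotted quarter = 6.
Altogether 1 + 24 + 3 + 2 + 4 + 6 = 40.
40 equals 40, so the answer is Yes.

Yes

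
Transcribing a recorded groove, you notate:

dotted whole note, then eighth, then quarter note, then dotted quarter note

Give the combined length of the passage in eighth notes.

18

Convert each value to eighth notes: dotted whole note = 12; eighth = 1; quarter note = 2; dotted quarter note = 3.
Total: 12 + 1 + 2 + 3 = 18 eighth notes.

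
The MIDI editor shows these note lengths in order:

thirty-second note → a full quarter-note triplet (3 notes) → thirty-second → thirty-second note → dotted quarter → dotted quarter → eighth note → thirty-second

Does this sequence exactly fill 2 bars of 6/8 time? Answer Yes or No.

Yes

One bar of 6/8 = 24 thirty-second notes, so 2 bars = 48.
Express everything in thirty-second notes: thirty-second note = 1; a full quarter-note triplet (3 notes) (three triplet quarters span one half) = 16; thirty-second = 1; thirty-second note = 1; dotted quarter = 12; dotted quarter = 12; eighth note = 4; thirty-second = 1.
Sum: 1 + 16 + 1 + 1 + 12 + 12 + 4 + 1 = 48.
48 equals 48, so the answer is Yes.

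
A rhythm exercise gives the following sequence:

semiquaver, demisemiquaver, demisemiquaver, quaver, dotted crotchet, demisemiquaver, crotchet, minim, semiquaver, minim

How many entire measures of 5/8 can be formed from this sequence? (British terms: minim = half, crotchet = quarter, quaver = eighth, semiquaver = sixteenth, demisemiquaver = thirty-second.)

3

One bar of 5/8 = 20 thirty-second notes.
Each duration in thirty-second notes: semiquaver = 2; demisemiquaver = 1; demisemiquaver = 1; quaver = 4; dotted crotchet = 12; demisemiquaver = 1; crotchet = 8; minim = 16; semiquaver = 2; minim = 16.
Altogether 2 + 1 + 1 + 4 + 12 + 1 + 8 + 16 + 2 + 16 = 63.
63 ÷ 20 = 3 complete bars with 3 left over.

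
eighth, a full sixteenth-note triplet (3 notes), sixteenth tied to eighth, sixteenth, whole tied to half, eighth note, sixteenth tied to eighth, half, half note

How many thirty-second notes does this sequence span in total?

Convert each value to thirty-second notes: eighth = 4; a full sixteenth-note triplet (3 notes) (three triplet sixteenths span one eighth) = 4; sixteenth tied to eighth (sixteenth + eighth) = 6; sixteenth = 2; whole tied to half (whole + half) = 48; eighth note = 4; sixteenth tied to eighth (sixteenth + eighth) = 6; half = 16; half note = 16.
Adding: 4 + 4 + 6 + 2 + 48 + 4 + 6 + 16 + 16 = 106 thirty-second notes.

106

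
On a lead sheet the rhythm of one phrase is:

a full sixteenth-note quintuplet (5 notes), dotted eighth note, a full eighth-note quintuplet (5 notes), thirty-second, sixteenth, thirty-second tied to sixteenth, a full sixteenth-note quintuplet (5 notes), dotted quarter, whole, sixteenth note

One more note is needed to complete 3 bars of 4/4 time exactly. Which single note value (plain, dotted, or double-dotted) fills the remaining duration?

3 bars of 4/4 = 96 thirty-second notes.
In thirty-second notes: a full sixteenth-note quintuplet (5 notes) (five quintuplet sixteenths span one quarter) = 8; dotted eighth note = 6; a full eighth-note quintuplet (5 notes) (five quintuplet eighths span one half) = 16; thirty-second = 1; sixteenth = 2; thirty-second tied to sixteenth (thirty-second + sixteenth) = 3; a full sixteenth-note quintuplet (5 notes) (five quintuplet sixteenths span one quarter) = 8; dotted quarter = 12; whole = 32; sixteenth note = 2.
Sum: 8 + 6 + 16 + 1 + 2 + 3 + 8 + 12 + 32 + 2 = 90.
Remaining: 96 − 90 = 6 thirty-second notes, which is a dotted eighth note.

dotted eighth note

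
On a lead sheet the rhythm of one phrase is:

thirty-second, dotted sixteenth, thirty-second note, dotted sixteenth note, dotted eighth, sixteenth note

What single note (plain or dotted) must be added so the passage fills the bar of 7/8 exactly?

The bar of 7/8 = 28 thirty-second notes.
Convert each value to thirty-second notes: thirty-second = 1; dotted sixteenth = 3; thirty-second note = 1; dotted sixteenth note = 3; dotted eighth = 6; sixteenth note = 2.
Total: 1 + 3 + 1 + 3 + 6 + 2 = 16.
Remaining: 28 − 16 = 12 thirty-second notes, which is a dotted quarter note.

dotted quarter note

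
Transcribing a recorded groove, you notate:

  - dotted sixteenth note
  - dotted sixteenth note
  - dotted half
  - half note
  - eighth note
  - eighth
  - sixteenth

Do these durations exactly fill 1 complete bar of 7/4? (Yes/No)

One bar of 7/4 = 56 thirty-second notes.
Working in thirty-second notes: dotted sixteenth note = 3; dotted sixteenth note = 3; dotted half = 24; half note = 16; eighth note = 4; eighth = 4; sixteenth = 2.
Adding: 3 + 3 + 24 + 16 + 4 + 4 + 2 = 56.
56 equals 56, so the answer is Yes.

Yes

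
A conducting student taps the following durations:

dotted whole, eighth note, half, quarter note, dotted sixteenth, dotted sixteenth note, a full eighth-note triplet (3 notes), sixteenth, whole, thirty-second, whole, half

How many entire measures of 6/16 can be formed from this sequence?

One bar of 6/16 = 12 thirty-second notes.
Working in thirty-second notes: dotted whole = 48; eighth note = 4; half = 16; quarter note = 8; dotted sixteenth = 3; dotted sixteenth note = 3; a full eighth-note triplet (3 notes) (three triplet eighths span one quarter) = 8; sixteenth = 2; whole = 32; thirty-second = 1; whole = 32; half = 16.
Total: 48 + 4 + 16 + 8 + 3 + 3 + 8 + 2 + 32 + 1 + 32 + 16 = 173.
173 ÷ 12 = 14 complete bars with 5 left over.

14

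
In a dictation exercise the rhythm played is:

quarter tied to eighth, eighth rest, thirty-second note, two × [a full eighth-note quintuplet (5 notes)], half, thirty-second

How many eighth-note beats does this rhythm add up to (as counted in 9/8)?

16.5

One eighth-note beat = 4 thirty-second notes.
In thirty-second notes: quarter tied to eighth (quarter + eighth) = 12; eighth rest = 4; thirty-second note = 1; a full eighth-note quintuplet (5 notes) (five quintuplet eighths span one half) = 16; a full eighth-note quintuplet (5 notes) (five quintuplet eighths span one half) = 16; half = 16; thirty-second = 1.
Total: 12 + 4 + 1 + 16 + 16 + 16 + 1 = 66.
66 ÷ 4 = 16.5 beats.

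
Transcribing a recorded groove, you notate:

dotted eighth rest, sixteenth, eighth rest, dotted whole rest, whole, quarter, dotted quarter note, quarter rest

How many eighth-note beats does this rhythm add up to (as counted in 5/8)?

30

One eighth-note beat = 2 sixteenth notes.
Each duration in sixteenth notes: dotted eighth rest = 3; sixteenth = 1; eighth rest = 2; dotted whole rest = 24; whole = 16; quarter = 4; dotted quarter note = 6; quarter rest = 4.
Altogether 3 + 1 + 2 + 24 + 16 + 4 + 6 + 4 = 60.
60 ÷ 2 = 30 beats.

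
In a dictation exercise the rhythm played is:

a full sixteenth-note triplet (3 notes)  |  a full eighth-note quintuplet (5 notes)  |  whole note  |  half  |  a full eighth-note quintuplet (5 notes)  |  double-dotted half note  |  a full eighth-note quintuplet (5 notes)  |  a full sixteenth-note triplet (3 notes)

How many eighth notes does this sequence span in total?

33

In eighth notes: a full sixteenth-note triplet (3 notes) (three triplet sixteenths span one eighth) = 1; a full eighth-note quintuplet (5 notes) (five quintuplet eighths span one half) = 4; whole note = 8; half = 4; a full eighth-note quintuplet (5 notes) (five quintuplet eighths span one half) = 4; double-dotted half note = 7; a full eighth-note quintuplet (5 notes) (five quintuplet eighths span one half) = 4; a full sixteenth-note triplet (3 notes) (three triplet sixteenths span one eighth) = 1.
Adding: 1 + 4 + 8 + 4 + 4 + 7 + 4 + 1 = 33 eighth notes.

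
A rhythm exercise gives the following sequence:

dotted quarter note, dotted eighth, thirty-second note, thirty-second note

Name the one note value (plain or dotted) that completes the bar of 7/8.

quarter note

The bar of 7/8 = 28 thirty-second notes.
Working in thirty-second notes: dotted quarter note = 12; dotted eighth = 6; thirty-second note = 1; thirty-second note = 1.
Adding: 12 + 6 + 1 + 1 = 20.
Remaining: 28 − 20 = 8 thirty-second notes, which is a quarter note.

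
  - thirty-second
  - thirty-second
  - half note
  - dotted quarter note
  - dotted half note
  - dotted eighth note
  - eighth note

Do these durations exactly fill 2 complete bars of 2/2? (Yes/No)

One bar of 2/2 = 32 thirty-second notes, so 2 bars = 64.
Each duration in thirty-second notes: thirty-second = 1; thirty-second = 1; half note = 16; dotted quarter note = 12; dotted half note = 24; dotted eighth note = 6; eighth note = 4.
Total: 1 + 1 + 16 + 12 + 24 + 6 + 4 = 64.
64 equals 64, so the answer is Yes.

Yes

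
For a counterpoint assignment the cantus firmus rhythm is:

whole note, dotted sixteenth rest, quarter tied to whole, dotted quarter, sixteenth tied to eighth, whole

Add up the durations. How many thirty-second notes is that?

125

Convert each value to thirty-second notes: whole note = 32; dotted sixteenth rest = 3; quarter tied to whole (quarter + whole) = 40; dotted quarter = 12; sixteenth tied to eighth (sixteenth + eighth) = 6; whole = 32.
Adding: 32 + 3 + 40 + 12 + 6 + 32 = 125 thirty-second notes.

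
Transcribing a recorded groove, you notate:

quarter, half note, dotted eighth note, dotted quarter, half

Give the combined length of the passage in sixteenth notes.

Express everything in sixteenth notes: quarter = 4; half note = 8; dotted eighth note = 3; dotted quarter = 6; half = 8.
Sum: 4 + 8 + 3 + 6 + 8 = 29 sixteenth notes.

29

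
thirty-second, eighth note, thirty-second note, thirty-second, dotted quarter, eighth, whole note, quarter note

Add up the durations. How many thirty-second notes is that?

63

Express everything in thirty-second notes: thirty-second = 1; eighth note = 4; thirty-second note = 1; thirty-second = 1; dotted quarter = 12; eighth = 4; whole note = 32; quarter note = 8.
Total: 1 + 4 + 1 + 1 + 12 + 4 + 32 + 8 = 63 thirty-second notes.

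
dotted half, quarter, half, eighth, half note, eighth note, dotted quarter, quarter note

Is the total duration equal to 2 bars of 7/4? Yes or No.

One bar of 7/4 = 14 eighth notes, so 2 bars = 28.
Convert each value to eighth notes: dotted half = 6; quarter = 2; half = 4; eighth = 1; half note = 4; eighth note = 1; dotted quarter = 3; quarter note = 2.
Sum: 6 + 2 + 4 + 1 + 4 + 1 + 3 + 2 = 23.
23 falls short of 28, so the answer is No.

No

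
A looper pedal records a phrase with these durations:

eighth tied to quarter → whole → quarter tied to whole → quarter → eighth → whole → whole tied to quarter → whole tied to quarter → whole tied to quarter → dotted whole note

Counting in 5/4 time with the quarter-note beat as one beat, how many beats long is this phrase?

37

One quarter-note beat = 2 eighth notes.
Convert each value to eighth notes: eighth tied to quarter (eighth + quarter) = 3; whole = 8; quarter tied to whole (quarter + whole) = 10; quarter = 2; eighth = 1; whole = 8; whole tied to quarter (whole + quarter) = 10; whole tied to quarter (whole + quarter) = 10; whole tied to quarter (whole + quarter) = 10; dotted whole note = 12.
Sum: 3 + 8 + 10 + 2 + 1 + 8 + 10 + 10 + 10 + 12 = 74.
74 ÷ 2 = 37 beats.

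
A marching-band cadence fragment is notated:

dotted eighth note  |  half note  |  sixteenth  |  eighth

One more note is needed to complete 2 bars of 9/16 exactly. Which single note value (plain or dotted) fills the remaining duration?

quarter note

2 bars of 9/16 = 18 sixteenth notes.
Convert each value to sixteenth notes: dotted eighth note = 3; half note = 8; sixteenth = 1; eighth = 2.
Altogether 3 + 8 + 1 + 2 = 14.
Remaining: 18 − 14 = 4 sixteenth notes, which is a quarter note.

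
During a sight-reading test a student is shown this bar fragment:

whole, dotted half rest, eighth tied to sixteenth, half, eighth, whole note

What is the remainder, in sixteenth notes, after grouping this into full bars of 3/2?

One bar of 3/2 = 24 sixteenth notes.
In sixteenth notes: whole = 16; dotted half rest = 12; eighth tied to sixteenth (eighth + sixteenth) = 3; half = 8; eighth = 2; whole note = 16.
Sum: 16 + 12 + 3 + 8 + 2 + 16 = 57.
57 ÷ 24 = 2 complete bars with 9 sixteenth notes remaining.

9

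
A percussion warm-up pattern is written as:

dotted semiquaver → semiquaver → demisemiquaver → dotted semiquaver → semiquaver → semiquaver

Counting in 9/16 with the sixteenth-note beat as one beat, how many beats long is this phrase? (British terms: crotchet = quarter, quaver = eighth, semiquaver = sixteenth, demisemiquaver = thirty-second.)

One sixteenth-note beat = 2 thirty-second notes.
In thirty-second notes: dotted semiquaver = 3; semiquaver = 2; demisemiquaver = 1; dotted semiquaver = 3; semiquaver = 2; semiquaver = 2.
Total: 3 + 2 + 1 + 3 + 2 + 2 = 13.
13 ÷ 2 = 6.5 beats.

6.5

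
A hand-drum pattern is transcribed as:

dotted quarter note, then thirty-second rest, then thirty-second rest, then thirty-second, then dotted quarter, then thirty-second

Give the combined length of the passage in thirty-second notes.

In thirty-second notes: dotted quarter note = 12; thirty-second rest = 1; thirty-second rest = 1; thirty-second = 1; dotted quarter = 12; thirty-second = 1.
Total: 12 + 1 + 1 + 1 + 12 + 1 = 28 thirty-second notes.

28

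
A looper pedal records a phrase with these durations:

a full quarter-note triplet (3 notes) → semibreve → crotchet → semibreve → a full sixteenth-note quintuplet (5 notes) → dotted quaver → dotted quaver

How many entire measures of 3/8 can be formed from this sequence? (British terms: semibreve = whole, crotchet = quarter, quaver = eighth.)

9

One bar of 3/8 = 6 sixteenth notes.
Express everything in sixteenth notes: a full quarter-note triplet (3 notes) (three triplet quarters span one half) = 8; semibreve = 16; crotchet = 4; semibreve = 16; a full sixteenth-note quintuplet (5 notes) (five quintuplet sixteenths span one quarter) = 4; dotted quaver = 3; dotted quaver = 3.
Total: 8 + 16 + 4 + 16 + 4 + 3 + 3 = 54.
54 ÷ 6 = 9 complete bars with 0 left over.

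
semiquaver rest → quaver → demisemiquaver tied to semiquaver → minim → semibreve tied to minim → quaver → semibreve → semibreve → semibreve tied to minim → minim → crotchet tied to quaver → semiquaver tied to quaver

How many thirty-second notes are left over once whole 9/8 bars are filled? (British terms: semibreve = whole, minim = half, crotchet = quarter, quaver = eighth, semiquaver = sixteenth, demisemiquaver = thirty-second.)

One bar of 9/8 = 36 thirty-second notes.
In thirty-second notes: semiquaver rest = 2; quaver = 4; demisemiquaver tied to semiquaver (demisemiquaver + semiquaver) = 3; minim = 16; semibreve tied to minim (semibreve + minim) = 48; quaver = 4; semibreve = 32; semibreve = 32; semibreve tied to minim (semibreve + minim) = 48; minim = 16; crotchet tied to quaver (crotchet + quaver) = 12; semiquaver tied to quaver (semiquaver + quaver) = 6.
Sum: 2 + 4 + 3 + 16 + 48 + 4 + 32 + 32 + 48 + 16 + 12 + 6 = 223.
223 ÷ 36 = 6 complete bars with 7 thirty-second notes remaining.

7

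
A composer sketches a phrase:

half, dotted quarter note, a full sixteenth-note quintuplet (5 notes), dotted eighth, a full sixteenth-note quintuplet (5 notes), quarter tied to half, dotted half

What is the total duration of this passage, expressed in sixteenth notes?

In sixteenth notes: half = 8; dotted quarter note = 6; a full sixteenth-note quintuplet (5 notes) (five quintuplet sixteenths span one quarter) = 4; dotted eighth = 3; a full sixteenth-note quintuplet (5 notes) (five quintuplet sixteenths span one quarter) = 4; quarter tied to half (quarter + half) = 12; dotted half = 12.
Total: 8 + 6 + 4 + 3 + 4 + 12 + 12 = 49 sixteenth notes.

49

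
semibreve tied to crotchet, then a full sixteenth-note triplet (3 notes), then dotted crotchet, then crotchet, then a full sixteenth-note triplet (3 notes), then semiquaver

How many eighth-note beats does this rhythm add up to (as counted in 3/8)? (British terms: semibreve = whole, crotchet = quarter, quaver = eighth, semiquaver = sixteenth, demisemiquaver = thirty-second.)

17.5

One eighth-note beat = 2 sixteenth notes.
Convert each value to sixteenth notes: semibreve tied to crotchet (semibreve + crotchet) = 20; a full sixteenth-note triplet (3 notes) (three triplet sixteenths span one eighth) = 2; dotted crotchet = 6; crotchet = 4; a full sixteenth-note triplet (3 notes) (three triplet sixteenths span one eighth) = 2; semiquaver = 1.
Adding: 20 + 2 + 6 + 4 + 2 + 1 = 35.
35 ÷ 2 = 17.5 beats.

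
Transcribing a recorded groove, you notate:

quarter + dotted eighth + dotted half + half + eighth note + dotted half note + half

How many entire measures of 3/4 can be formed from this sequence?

4

One bar of 3/4 = 12 sixteenth notes.
Each duration in sixteenth notes: quarter = 4; dotted eighth = 3; dotted half = 12; half = 8; eighth note = 2; dotted half note = 12; half = 8.
Sum: 4 + 3 + 12 + 8 + 2 + 12 + 8 = 49.
49 ÷ 12 = 4 complete bars with 1 left over.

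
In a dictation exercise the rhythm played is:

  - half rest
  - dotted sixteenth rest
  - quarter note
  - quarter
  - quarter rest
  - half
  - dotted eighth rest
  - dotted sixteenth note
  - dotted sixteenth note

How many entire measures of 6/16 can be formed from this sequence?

5

One bar of 6/16 = 12 thirty-second notes.
Working in thirty-second notes: half rest = 16; dotted sixteenth rest = 3; quarter note = 8; quarter = 8; quarter rest = 8; half = 16; dotted eighth rest = 6; dotted sixteenth note = 3; dotted sixteenth note = 3.
Sum: 16 + 3 + 8 + 8 + 8 + 16 + 6 + 3 + 3 = 71.
71 ÷ 12 = 5 complete bars with 11 left over.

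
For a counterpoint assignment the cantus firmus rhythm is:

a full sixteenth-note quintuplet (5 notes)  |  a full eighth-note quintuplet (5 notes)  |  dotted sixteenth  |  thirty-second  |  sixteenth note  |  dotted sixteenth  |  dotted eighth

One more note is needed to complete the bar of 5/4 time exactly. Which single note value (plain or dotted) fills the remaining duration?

thirty-second note

The bar of 5/4 = 40 thirty-second notes.
Convert each value to thirty-second notes: a full sixteenth-note quintuplet (5 notes) (five quintuplet sixteenths span one quarter) = 8; a full eighth-note quintuplet (5 notes) (five quintuplet eighths span one half) = 16; dotted sixteenth = 3; thirty-second = 1; sixteenth note = 2; dotted sixteenth = 3; dotted eighth = 6.
Altogether 8 + 16 + 3 + 1 + 2 + 3 + 6 = 39.
Remaining: 40 − 39 = 1 thirty-second note, which is a thirty-second note.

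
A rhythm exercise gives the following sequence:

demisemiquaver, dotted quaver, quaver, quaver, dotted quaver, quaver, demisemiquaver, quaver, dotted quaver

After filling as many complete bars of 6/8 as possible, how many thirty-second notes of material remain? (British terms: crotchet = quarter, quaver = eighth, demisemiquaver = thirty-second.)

One bar of 6/8 = 24 thirty-second notes.
Each duration in thirty-second notes: demisemiquaver = 1; dotted quaver = 6; quaver = 4; quaver = 4; dotted quaver = 6; quaver = 4; demisemiquaver = 1; quaver = 4; dotted quaver = 6.
Adding: 1 + 6 + 4 + 4 + 6 + 4 + 1 + 4 + 6 = 36.
36 ÷ 24 = 1 complete bar with 12 thirty-second notes remaining.

12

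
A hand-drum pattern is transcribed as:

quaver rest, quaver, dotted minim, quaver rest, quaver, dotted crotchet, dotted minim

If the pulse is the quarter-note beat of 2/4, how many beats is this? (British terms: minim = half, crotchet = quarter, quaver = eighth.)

9.5

One quarter-note beat = 2 eighth notes.
Working in eighth notes: quaver rest = 1; quaver = 1; dotted minim = 6; quaver rest = 1; quaver = 1; dotted crotchet = 3; dotted minim = 6.
Adding: 1 + 1 + 6 + 1 + 1 + 3 + 6 = 19.
19 ÷ 2 = 9.5 beats.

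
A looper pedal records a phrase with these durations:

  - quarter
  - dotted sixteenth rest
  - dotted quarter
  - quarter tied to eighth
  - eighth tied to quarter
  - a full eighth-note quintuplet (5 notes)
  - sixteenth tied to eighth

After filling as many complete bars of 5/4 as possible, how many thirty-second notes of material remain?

One bar of 5/4 = 40 thirty-second notes.
In thirty-second notes: quarter = 8; dotted sixteenth rest = 3; dotted quarter = 12; quarter tied to eighth (quarter + eighth) = 12; eighth tied to quarter (eighth + quarter) = 12; a full eighth-note quintuplet (5 notes) (five quintuplet eighths span one half) = 16; sixteenth tied to eighth (sixteenth + eighth) = 6.
Adding: 8 + 3 + 12 + 12 + 12 + 16 + 6 = 69.
69 ÷ 40 = 1 complete bar with 29 thirty-second notes remaining.

29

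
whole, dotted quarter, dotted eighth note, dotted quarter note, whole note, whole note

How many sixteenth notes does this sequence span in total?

Working in sixteenth notes: whole = 16; dotted quarter = 6; dotted eighth note = 3; dotted quarter note = 6; whole note = 16; whole note = 16.
Total: 16 + 6 + 3 + 6 + 16 + 16 = 63 sixteenth notes.

63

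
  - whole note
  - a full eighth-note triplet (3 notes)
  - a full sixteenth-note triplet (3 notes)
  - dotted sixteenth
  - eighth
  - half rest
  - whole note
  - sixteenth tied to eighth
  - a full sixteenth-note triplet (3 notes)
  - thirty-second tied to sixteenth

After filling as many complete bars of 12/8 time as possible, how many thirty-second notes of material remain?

One bar of 12/8 = 48 thirty-second notes.
In thirty-second notes: whole note = 32; a full eighth-note triplet (3 notes) (three triplet eighths span one quarter) = 8; a full sixteenth-note triplet (3 notes) (three triplet sixteenths span one eighth) = 4; dotted sixteenth = 3; eighth = 4; half rest = 16; whole note = 32; sixteenth tied to eighth (sixteenth + eighth) = 6; a full sixteenth-note triplet (3 notes) (three triplet sixteenths span one eighth) = 4; thirty-second tied to sixteenth (thirty-second + sixteenth) = 3.
Adding: 32 + 8 + 4 + 3 + 4 + 16 + 32 + 6 + 4 + 3 = 112.
112 ÷ 48 = 2 complete bars with 16 thirty-second notes remaining.

16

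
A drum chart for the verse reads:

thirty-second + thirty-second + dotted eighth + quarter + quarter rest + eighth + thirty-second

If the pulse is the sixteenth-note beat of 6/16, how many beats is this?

14.5

One sixteenth-note beat = 2 thirty-second notes.
Convert each value to thirty-second notes: thirty-second = 1; thirty-second = 1; dotted eighth = 6; quarter = 8; quarter rest = 8; eighth = 4; thirty-second = 1.
Total: 1 + 1 + 6 + 8 + 8 + 4 + 1 = 29.
29 ÷ 2 = 14.5 beats.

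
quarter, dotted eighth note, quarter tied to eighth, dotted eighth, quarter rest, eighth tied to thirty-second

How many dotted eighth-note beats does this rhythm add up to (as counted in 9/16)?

One dotted eighth-note beat = 6 thirty-second notes.
Convert each value to thirty-second notes: quarter = 8; dotted eighth note = 6; quarter tied to eighth (quarter + eighth) = 12; dotted eighth = 6; quarter rest = 8; eighth tied to thirty-second (eighth + thirty-second) = 5.
Adding: 8 + 6 + 12 + 6 + 8 + 5 = 45.
45 ÷ 6 = 7.5 beats.

7.5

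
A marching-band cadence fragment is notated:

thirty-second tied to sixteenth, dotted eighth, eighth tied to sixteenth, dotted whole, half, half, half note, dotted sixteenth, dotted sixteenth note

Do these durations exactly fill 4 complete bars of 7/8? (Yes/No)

No

One bar of 7/8 = 28 thirty-second notes, so 4 bars = 112.
Each duration in thirty-second notes: thirty-second tied to sixteenth (thirty-second + sixteenth) = 3; dotted eighth = 6; eighth tied to sixteenth (eighth + sixteenth) = 6; dotted whole = 48; half = 16; half = 16; half note = 16; dotted sixteenth = 3; dotted sixteenth note = 3.
Total: 3 + 6 + 6 + 48 + 16 + 16 + 16 + 3 + 3 = 117.
117 exceeds 112, so the answer is No.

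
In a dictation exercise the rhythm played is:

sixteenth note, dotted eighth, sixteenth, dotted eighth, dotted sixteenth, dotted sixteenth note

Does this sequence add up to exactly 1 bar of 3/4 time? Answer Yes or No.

One bar of 3/4 = 24 thirty-second notes.
Express everything in thirty-second notes: sixteenth note = 2; dotted eighth = 6; sixteenth = 2; dotted eighth = 6; dotted sixteenth = 3; dotted sixteenth note = 3.
Altogether 2 + 6 + 2 + 6 + 3 + 3 = 22.
22 falls short of 24, so the answer is No.

No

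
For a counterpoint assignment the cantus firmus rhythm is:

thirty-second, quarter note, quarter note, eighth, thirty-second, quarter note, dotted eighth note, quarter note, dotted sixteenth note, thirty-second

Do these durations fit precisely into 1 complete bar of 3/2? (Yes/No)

One bar of 3/2 = 48 thirty-second notes.
Convert each value to thirty-second notes: thirty-second = 1; quarter note = 8; quarter note = 8; eighth = 4; thirty-second = 1; quarter note = 8; dotted eighth note = 6; quarter note = 8; dotted sixteenth note = 3; thirty-second = 1.
Adding: 1 + 8 + 8 + 4 + 1 + 8 + 6 + 8 + 3 + 1 = 48.
48 equals 48, so the answer is Yes.

Yes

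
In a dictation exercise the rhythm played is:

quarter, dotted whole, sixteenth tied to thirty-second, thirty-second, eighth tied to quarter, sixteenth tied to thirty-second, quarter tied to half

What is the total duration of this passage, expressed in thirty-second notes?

Each duration in thirty-second notes: quarter = 8; dotted whole = 48; sixteenth tied to thirty-second (sixteenth + thirty-second) = 3; thirty-second = 1; eighth tied to quarter (eighth + quarter) = 12; sixteenth tied to thirty-second (sixteenth + thirty-second) = 3; quarter tied to half (quarter + half) = 24.
Altogether 8 + 48 + 3 + 1 + 12 + 3 + 24 = 99 thirty-second notes.

99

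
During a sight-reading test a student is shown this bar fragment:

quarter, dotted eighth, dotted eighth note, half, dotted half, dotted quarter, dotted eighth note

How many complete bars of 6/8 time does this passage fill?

One bar of 6/8 = 12 sixteenth notes.
In sixteenth notes: quarter = 4; dotted eighth = 3; dotted eighth note = 3; half = 8; dotted half = 12; dotted quarter = 6; dotted eighth note = 3.
Sum: 4 + 3 + 3 + 8 + 12 + 6 + 3 = 39.
39 ÷ 12 = 3 complete bars with 3 left over.

3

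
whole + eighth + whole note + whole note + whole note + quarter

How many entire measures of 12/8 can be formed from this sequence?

2

One bar of 12/8 = 12 eighth notes.
In eighth notes: whole = 8; eighth = 1; whole note = 8; whole note = 8; whole note = 8; quarter = 2.
Sum: 8 + 1 + 8 + 8 + 8 + 2 = 35.
35 ÷ 12 = 2 complete bars with 11 left over.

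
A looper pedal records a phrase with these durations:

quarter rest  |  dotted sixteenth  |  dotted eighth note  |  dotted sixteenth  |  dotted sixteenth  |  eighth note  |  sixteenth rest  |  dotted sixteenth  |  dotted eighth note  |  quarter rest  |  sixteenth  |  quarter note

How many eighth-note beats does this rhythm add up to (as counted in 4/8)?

14

One eighth-note beat = 4 thirty-second notes.
Express everything in thirty-second notes: quarter rest = 8; dotted sixteenth = 3; dotted eighth note = 6; dotted sixteenth = 3; dotted sixteenth = 3; eighth note = 4; sixteenth rest = 2; dotted sixteenth = 3; dotted eighth note = 6; quarter rest = 8; sixteenth = 2; quarter note = 8.
Sum: 8 + 3 + 6 + 3 + 3 + 4 + 2 + 3 + 6 + 8 + 2 + 8 = 56.
56 ÷ 4 = 14 beats.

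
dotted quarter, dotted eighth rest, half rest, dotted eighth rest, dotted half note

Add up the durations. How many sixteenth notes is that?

In sixteenth notes: dotted quarter = 6; dotted eighth rest = 3; half rest = 8; dotted eighth rest = 3; dotted half note = 12.
Total: 6 + 3 + 8 + 3 + 12 = 32 sixteenth notes.

32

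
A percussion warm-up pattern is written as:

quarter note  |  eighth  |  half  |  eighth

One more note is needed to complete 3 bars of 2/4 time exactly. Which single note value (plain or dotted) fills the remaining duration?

3 bars of 2/4 = 12 eighth notes.
In eighth notes: quarter note = 2; eighth = 1; half = 4; eighth = 1.
Sum: 2 + 1 + 4 + 1 = 8.
Remaining: 12 − 8 = 4 eighth notes, which is a half note.

half note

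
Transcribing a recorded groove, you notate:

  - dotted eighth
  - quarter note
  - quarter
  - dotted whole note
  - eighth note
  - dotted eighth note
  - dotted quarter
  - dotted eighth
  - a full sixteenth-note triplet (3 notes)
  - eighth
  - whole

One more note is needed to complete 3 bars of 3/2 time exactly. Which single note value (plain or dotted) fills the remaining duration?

3 bars of 3/2 = 72 sixteenth notes.
Each duration in sixteenth notes: dotted eighth = 3; quarter note = 4; quarter = 4; dotted whole note = 24; eighth note = 2; dotted eighth note = 3; dotted quarter = 6; dotted eighth = 3; a full sixteenth-note triplet (3 notes) (three triplet sixteenths span one eighth) = 2; eighth = 2; whole = 16.
Total: 3 + 4 + 4 + 24 + 2 + 3 + 6 + 3 + 2 + 2 + 16 = 69.
Remaining: 72 − 69 = 3 sixteenth notes, which is a dotted eighth note.

dotted eighth note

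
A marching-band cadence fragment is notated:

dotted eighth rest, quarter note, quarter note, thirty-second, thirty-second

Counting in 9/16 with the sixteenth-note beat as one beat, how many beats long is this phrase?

One sixteenth-note beat = 2 thirty-second notes.
Convert each value to thirty-second notes: dotted eighth rest = 6; quarter note = 8; quarter note = 8; thirty-second = 1; thirty-second = 1.
Total: 6 + 8 + 8 + 1 + 1 = 24.
24 ÷ 2 = 12 beats.

12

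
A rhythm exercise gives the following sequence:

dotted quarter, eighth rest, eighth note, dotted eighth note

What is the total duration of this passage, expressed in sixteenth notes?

13

In sixteenth notes: dotted quarter = 6; eighth rest = 2; eighth note = 2; dotted eighth note = 3.
Adding: 6 + 2 + 2 + 3 = 13 sixteenth notes.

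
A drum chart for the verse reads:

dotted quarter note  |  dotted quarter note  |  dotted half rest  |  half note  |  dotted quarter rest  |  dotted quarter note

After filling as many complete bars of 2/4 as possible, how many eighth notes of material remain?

One bar of 2/4 = 4 eighth notes.
Express everything in eighth notes: dotted quarter note = 3; dotted quarter note = 3; dotted half rest = 6; half note = 4; dotted quarter rest = 3; dotted quarter note = 3.
Altogether 3 + 3 + 6 + 4 + 3 + 3 = 22.
22 ÷ 4 = 5 complete bars with 2 eighth notes remaining.

2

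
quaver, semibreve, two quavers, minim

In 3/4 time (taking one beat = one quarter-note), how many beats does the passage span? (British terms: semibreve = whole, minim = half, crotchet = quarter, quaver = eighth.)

One quarter-note beat = 2 eighth notes.
In eighth notes: quaver = 1; semibreve = 8; quaver = 1; quaver = 1; minim = 4.
Altogether 1 + 8 + 1 + 1 + 4 = 15.
15 ÷ 2 = 7.5 beats.

7.5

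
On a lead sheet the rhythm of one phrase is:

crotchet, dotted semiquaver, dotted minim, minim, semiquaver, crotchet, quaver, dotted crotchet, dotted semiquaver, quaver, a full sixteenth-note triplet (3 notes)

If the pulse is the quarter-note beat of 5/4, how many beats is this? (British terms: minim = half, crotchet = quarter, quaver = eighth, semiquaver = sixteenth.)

11

One quarter-note beat = 8 thirty-second notes.
Convert each value to thirty-second notes: crotchet = 8; dotted semiquaver = 3; dotted minim = 24; minim = 16; semiquaver = 2; crotchet = 8; quaver = 4; dotted crotchet = 12; dotted semiquaver = 3; quaver = 4; a full sixteenth-note triplet (3 notes) (three triplet sixteenths span one eighth) = 4.
Sum: 8 + 3 + 24 + 16 + 2 + 8 + 4 + 12 + 3 + 4 + 4 = 88.
88 ÷ 8 = 11 beats.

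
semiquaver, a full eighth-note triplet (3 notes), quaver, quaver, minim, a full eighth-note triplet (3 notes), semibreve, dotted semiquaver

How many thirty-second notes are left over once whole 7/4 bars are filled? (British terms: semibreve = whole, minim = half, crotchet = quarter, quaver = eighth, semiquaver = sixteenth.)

One bar of 7/4 = 56 thirty-second notes.
Working in thirty-second notes: semiquaver = 2; a full eighth-note triplet (3 notes) (three triplet eighths span one quarter) = 8; quaver = 4; quaver = 4; minim = 16; a full eighth-note triplet (3 notes) (three triplet eighths span one quarter) = 8; semibreve = 32; dotted semiquaver = 3.
Adding: 2 + 8 + 4 + 4 + 16 + 8 + 32 + 3 = 77.
77 ÷ 56 = 1 complete bar with 21 thirty-second notes remaining.

21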